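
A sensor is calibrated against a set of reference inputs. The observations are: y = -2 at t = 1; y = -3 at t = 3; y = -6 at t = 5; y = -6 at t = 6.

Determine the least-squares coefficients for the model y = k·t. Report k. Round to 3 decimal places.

The normal equations are: 71·k = -77.
Hence k = -77 / 71 ≈ -1.08451.

k = -1.085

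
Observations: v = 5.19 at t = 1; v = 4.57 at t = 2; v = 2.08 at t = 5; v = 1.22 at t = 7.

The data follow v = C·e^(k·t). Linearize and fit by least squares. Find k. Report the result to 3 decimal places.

Linearized form: ln v = k·t + ln C. From the 4 transformed points,
Σt = 15.0000, Σ(t)² = 79.0000, Σln v = 4.0975, Σt·ln v = 9.7396.
Equations: 79.0000·k + 15.0000·ln C = 9.7396;  15.0000·k + 4·ln C = 4.0975.
Slope k = (n·Σt·ln v − Σt·Σln v)/(n·Σ(t)² − (Σt)²) = (4·9.7396 − 15.0000·4.0975)/91.0000 = -0.24729; ln C = (Σln v − k·Σt)/n = 1.95172.

k = -0.247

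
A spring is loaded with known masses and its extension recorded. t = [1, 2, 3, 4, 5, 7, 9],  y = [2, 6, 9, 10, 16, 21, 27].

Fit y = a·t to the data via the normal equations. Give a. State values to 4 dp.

a = 2.9784

The normal equations are: 185·a = 551.
Hence a = 551 / 185 ≈ 2.97838.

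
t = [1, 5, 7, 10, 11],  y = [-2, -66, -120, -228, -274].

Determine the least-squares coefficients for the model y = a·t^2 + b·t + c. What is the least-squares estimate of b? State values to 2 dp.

b = -4.67

Normal-equation sums: Σt^2·t^2 = 27668, Σt^2·t = 2800, Σt^2 = 296, Σt·t = 296, Σt = 34, Σ1 = 5.
For Xᵀy: Σt^2·y = -63486, Σt·y = -6466, Σy = -690.
XᵀX·[a, b, c]ᵀ = Xᵀy becomes [[27668, 2800, 296]; [2800, 296, 34]; [296, 34, 5]]·[a, b, c]ᵀ = [-63486, -6466, -690]ᵀ.
Inverting the 3×3 Gram matrix, [a, b, c]ᵀ = [-14677/7854, -12239/2618, 17351/3927]ᵀ.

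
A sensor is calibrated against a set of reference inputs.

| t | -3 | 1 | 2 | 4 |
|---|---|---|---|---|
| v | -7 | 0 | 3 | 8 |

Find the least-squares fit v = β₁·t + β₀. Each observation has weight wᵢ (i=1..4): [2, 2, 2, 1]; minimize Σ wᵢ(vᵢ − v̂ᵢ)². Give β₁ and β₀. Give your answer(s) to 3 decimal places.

β₁ = 2.062, β₀ = -1.178

The normal system MᵀWM·[β₁, β₀]ᵀ = MᵀWv is [[44, 4]; [4, 7]]·[β₁, β₀]ᵀ = [86, 0]ᵀ.
det = 44·7 − 4² = 292.
β₁ = (86·7 − 4·0)/292 = 301/146; β₀ = (44·0 − 4·86)/292 = -86/73.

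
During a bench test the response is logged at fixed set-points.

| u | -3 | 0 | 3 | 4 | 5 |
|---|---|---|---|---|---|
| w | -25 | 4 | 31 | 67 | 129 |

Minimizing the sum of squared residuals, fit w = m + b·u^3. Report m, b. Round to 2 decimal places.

Forming XᵀX = [[5, 189]; [189, 21179]] and Xᵀw = [206, 21925]ᵀ gives XᵀX·[m, b]ᵀ = Xᵀw.
Determinant 5·21179 − 189² = 70174.
m = (206·21179 − 189·21925)/70174 = 219049/70174; b = (5·21925 − 189·206)/70174 = 70691/70174.

m = 3.12, b = 1.01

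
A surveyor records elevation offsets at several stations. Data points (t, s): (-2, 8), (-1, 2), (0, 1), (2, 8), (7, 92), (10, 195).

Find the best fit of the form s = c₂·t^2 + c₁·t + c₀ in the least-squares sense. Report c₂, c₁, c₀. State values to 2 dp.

c₂ = 1.99, c₁ = -0.49, c₀ = -0.11

With design matrix X, XᵀX = [[12434, 1342, 158]; [1342, 158, 16]; [158, 16, 6]] and Xᵀs = [24074, 2592, 306]ᵀ.
Inverting the 3×3 Gram matrix, [c₂, c₁, c₀]ᵀ = [159056/79923, -38968/79923, -2829/26641]ᵀ.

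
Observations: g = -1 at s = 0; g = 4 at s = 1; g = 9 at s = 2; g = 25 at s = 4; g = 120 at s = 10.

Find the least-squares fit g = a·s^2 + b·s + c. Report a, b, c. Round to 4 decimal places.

Sums needed: Σs^2·s^2 = 10273, Σs^2·s = 1073, Σs^2 = 121, Σs·s = 121, Σs = 17, Σ1 = 5.
And Σs^2·g = 12440, Σs·g = 1322, Σg = 157.
So XᵀX·[a, b, c]ᵀ = Xᵀg: [[10273, 1073, 121]; [1073, 121, 17]; [121, 17, 5]]·[a, b, c]ᵀ = [12440, 1322, 157]ᵀ.
Solving the 3×3 system (Gaussian elimination) gives a = 15383/16548, b = 11336/4137, c = -2277/5516.

a = 0.9296, b = 2.7401, c = -0.4128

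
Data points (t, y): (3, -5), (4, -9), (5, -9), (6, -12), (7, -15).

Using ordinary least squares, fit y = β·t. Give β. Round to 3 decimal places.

With design matrix A, AᵀA = [[135]] and Aᵀy = [-273]ᵀ.
Hence β = -273 / 135 ≈ -2.02222.

β = -2.022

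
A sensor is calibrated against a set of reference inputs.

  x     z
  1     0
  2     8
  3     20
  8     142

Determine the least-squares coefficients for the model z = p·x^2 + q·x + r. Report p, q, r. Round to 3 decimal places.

AᵀA·[p, q, r]ᵀ = Aᵀz reads: 4194·p + 548·q + 78·r = 9300;  548·p + 78·q + 14·r = 1212;  78·p + 14·q + 4·r = 170.
Solving the 3×3 system (Gaussian elimination) gives p = 1945/946, q = 153/86, r = -3613/946.

p = 2.056, q = 1.779, r = -3.819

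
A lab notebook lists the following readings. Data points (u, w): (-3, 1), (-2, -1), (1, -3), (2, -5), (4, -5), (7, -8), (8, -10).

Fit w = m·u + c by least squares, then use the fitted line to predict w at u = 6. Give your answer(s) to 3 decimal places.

ŵ = -7.628

The normal system XᵀX·[m, c]ᵀ = Xᵀw is [[147, 17]; [17, 7]]·[m, c]ᵀ = [-170, -31]ᵀ.
Eliminating c: 7·(row 1) − 17·(row 2) gives 740·m = 7·(-170) − 17·(-31) = -663, so m = -663/740.
Then c = ((-31) − 17·(-663/740))/7 = -1667/740.
At u = 6: ŵ = (-663/740)·(6) + (-1667/740)·(1) = -1129/148.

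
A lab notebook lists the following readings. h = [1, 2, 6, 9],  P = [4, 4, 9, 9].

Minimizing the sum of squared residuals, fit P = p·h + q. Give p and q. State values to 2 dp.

p = 0.73, q = 3.21

With design matrix A, AᵀA = [[122, 18]; [18, 4]] and AᵀP = [147, 26]ᵀ.
Eliminating q: 4·(row 1) − 18·(row 2) gives 164·p = 4·147 − 18·26 = 120, so p = 30/41.
Then q = (26 − 18·(30/41))/4 = 263/82.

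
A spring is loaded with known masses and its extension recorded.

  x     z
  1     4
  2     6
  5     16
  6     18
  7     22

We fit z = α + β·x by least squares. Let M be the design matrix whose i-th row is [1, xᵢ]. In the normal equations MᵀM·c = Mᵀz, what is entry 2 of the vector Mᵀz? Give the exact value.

Entry 2 ↔ basis x, so (Mᵀz)_{2} = Σᵢ (x)·zᵢ = (1)·(4) + (2)·(6) + (5)·(16) + (6)·(18) + (7)·(22) = 358.

358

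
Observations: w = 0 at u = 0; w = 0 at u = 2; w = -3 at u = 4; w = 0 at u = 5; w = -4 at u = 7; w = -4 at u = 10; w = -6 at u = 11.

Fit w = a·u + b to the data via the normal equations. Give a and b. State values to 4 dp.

Normal-equation sums: Σu·u = 315, Σu = 39, Σ1 = 7.
Moment sums: Σu·w = -146, Σw = -17.
Normal equations: [[315, 39]; [39, 7]]·[a, b]ᵀ = [-146, -17]ᵀ.
det = 315·7 − 39² = 684.
a = ((-146)·7 − 39·(-17))/684 = -359/684; b = (315·(-17) − 39·(-146))/684 = 113/228.

a = -0.5249, b = 0.4956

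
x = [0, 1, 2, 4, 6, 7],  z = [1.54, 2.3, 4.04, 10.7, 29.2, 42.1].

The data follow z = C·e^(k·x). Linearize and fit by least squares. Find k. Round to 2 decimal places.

k = 0.48

Let Y = ln z. Fitting Y = k·x + ln C by least squares:
Σx = 20.0000, Σ(x)² = 106.0000, Σln z = 12.1454, Σx·ln z = 59.5317.
Equations: 106.0000·k + 20.0000·ln C = 59.5317;  20.0000·k + 6·ln C = 12.1454.
Solving (det = 236.0000): k = 0.48425, ln C = 0.41007.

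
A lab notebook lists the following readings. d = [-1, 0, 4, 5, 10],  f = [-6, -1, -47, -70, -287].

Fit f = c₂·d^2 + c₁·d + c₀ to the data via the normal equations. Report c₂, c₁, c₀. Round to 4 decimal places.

Compute the Gram sums: Σd^2·d^2 = 10882, Σd^2·d = 1188, Σd^2 = 142, Σd·d = 142, Σd = 18, Σ1 = 5.
Right-hand side: Σd^2·f = -31208, Σd·f = -3402, Σf = -411.
XᵀX·[c₂, c₁, c₀]ᵀ = Xᵀf becomes [[10882, 1188, 142]; [1188, 142, 18]; [142, 18, 5]]·[c₂, c₁, c₀]ᵀ = [-31208, -3402, -411]ᵀ.
Row-reducing yields c₂ = -51767/17675, c₁ = 13698/17675, c₀ = -6403/3535.

c₂ = -2.9288, c₁ = 0.7750, c₀ = -1.8113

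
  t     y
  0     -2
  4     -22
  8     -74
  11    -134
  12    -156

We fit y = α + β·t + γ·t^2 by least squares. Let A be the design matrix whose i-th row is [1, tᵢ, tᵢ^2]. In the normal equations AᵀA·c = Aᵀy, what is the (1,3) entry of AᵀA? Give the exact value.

Row 1 ↔ basis 1, column 3 ↔ basis t^2, so (AᵀA)_{1,3} = Σᵢ t^2 = (1)·(0) + (1)·(16) + (1)·(64) + (1)·(121) + (1)·(144) = 345.

345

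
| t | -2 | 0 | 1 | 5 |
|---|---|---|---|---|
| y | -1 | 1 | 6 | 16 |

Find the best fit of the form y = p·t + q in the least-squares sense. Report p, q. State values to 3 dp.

The normal equations are: 30·p + 4·q = 88;  4·p + 4·q = 22.
(Σt·t = 30, Σt = 4, Σ1 = 4, Σt·y = 88, Σy = 22.)
Eliminating q: 4·(row 1) − 4·(row 2) gives 104·p = 4·88 − 4·22 = 264, so p = 33/13.
Then q = (22 − 4·(33/13))/4 = 77/26.

p = 2.538, q = 2.962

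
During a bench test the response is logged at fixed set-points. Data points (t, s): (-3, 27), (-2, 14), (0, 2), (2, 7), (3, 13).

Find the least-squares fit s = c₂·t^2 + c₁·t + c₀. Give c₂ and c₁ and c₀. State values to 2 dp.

The normal system AᵀA·[c₂, c₁, c₀]ᵀ = Aᵀs is [[194, 0, 26]; [0, 26, 0]; [26, 0, 5]]·[c₂, c₁, c₀]ᵀ = [444, -56, 63]ᵀ.
Inverting the 3×3 Gram matrix, [c₂, c₁, c₀]ᵀ = [97/49, -28/13, 113/49]ᵀ.

c₂ = 1.98, c₁ = -2.15, c₀ = 2.31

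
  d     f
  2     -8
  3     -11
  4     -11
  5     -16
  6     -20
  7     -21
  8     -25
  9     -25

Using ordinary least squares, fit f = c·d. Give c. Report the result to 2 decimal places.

From the data, Σd·d = 284.
And Σd·f = -865.
Normal equations: [[284]]·[c]ᵀ = [-865]ᵀ.
c = (-865)/284 = -3.04577.

c = -3.05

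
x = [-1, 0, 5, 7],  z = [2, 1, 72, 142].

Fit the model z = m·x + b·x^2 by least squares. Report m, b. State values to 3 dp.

Sums needed: Σx·x = 75, Σx·x^2 = 467, Σx^2·x^2 = 3027.
For Mᵀz: Σx·z = 1352, Σx^2·z = 8760.
So MᵀM·[m, b]ᵀ = Mᵀz: [[75, 467]; [467, 3027]]·[m, b]ᵀ = [1352, 8760]ᵀ.
Eliminating b: 3027·(row 1) − 467·(row 2) gives 8936·m = 3027·1352 − 467·8760 = 1584, so m = 198/1117.
Then b = (8760 − 467·(198/1117))/3027 = 3202/1117.

m = 0.177, b = 2.867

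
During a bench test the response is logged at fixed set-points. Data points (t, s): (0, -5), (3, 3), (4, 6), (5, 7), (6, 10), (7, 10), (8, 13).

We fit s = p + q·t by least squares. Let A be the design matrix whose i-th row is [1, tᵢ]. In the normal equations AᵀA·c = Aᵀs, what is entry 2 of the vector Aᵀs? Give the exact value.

Entry 2 ↔ basis t, so (Aᵀs)_{2} = Σᵢ (t)·sᵢ = (0)·(-5) + (3)·(3) + (4)·(6) + (5)·(7) + (6)·(10) + (7)·(10) + (8)·(13) = 302.

302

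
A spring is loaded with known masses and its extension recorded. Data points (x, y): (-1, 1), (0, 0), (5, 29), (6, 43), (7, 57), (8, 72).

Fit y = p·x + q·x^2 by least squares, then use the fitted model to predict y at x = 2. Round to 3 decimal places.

ŷ = 5.588

Compute the Gram sums: Σx·x = 175, Σx·x^2 = 1195, Σx^2·x^2 = 8419.
Moment sums: Σx·y = 1377, Σx^2·y = 9675.
Normal equations: [[175, 1195]; [1195, 8419]]·[p, q]ᵀ = [1377, 9675]ᵀ.
det = 175·8419 − 1195² = 45300.
p = (1377·8419 − 1195·9675)/45300 = 5223/7550; q = (175·9675 − 1195·1377)/45300 = 1587/1510.
At x = 2: ŷ = (5223/7550)·(2) + (1587/1510)·(4) = 21093/3775.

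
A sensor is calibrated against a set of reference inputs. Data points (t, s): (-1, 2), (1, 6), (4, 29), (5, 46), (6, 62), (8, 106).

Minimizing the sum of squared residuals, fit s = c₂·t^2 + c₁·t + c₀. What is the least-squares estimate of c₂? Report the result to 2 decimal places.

c₂ = 1.47

The normal equations are: 6275·c₂ + 917·c₁ + 143·c₀ = 10638;  917·c₂ + 143·c₁ + 23·c₀ = 1570;  143·c₂ + 23·c₁ + 6·c₀ = 251.
(Σt^2·t^2 = 6275, Σt^2·t = 917, Σt^2 = 143, Σt·t = 143, Σt = 23, Σ1 = 6, Σt^2·s = 10638, Σt·s = 1570, Σs = 251.)
Solving the 3×3 system (Gaussian elimination) gives c₂ = 93317/63480, c₁ = 75991/63480, c₀ = 23371/10580.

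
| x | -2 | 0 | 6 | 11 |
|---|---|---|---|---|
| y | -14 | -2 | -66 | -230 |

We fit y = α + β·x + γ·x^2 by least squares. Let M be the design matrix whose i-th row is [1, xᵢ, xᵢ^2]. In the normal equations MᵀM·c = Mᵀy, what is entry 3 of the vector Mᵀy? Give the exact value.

-30262

Entry 3 ↔ basis x^2, so (Mᵀy)_{3} = Σᵢ (x^2)·yᵢ = (4)·(-14) + (0)·(-2) + (36)·(-66) + (121)·(-230) = -30262.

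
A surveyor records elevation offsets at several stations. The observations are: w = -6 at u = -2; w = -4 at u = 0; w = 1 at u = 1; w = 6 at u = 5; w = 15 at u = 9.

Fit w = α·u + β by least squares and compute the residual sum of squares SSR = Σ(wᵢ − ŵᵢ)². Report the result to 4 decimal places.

SSR = 6.0518

The normal system AᵀA·[α, β]ᵀ = Aᵀw is [[111, 13]; [13, 5]]·[α, β]ᵀ = [178, 12]ᵀ.
Eliminating β: 5·(row 1) − 13·(row 2) gives 386·α = 5·178 − 13·12 = 734, so α = 367/193.
Then β = (12 − 13·(367/193))/5 = -491/193.
Residuals: 67/193, -281/193, 317/193, -186/193, 83/193; SSR = 1168/193.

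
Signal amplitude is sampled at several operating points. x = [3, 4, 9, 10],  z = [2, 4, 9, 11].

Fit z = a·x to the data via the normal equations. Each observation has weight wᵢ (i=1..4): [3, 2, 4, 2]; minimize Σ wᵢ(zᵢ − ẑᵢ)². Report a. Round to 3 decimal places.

Forming AᵀWA = [[583]] and AᵀWz = [594]ᵀ gives AᵀWA·[a]ᵀ = AᵀWz.
a = 594/583 = 1.01887.

a = 1.019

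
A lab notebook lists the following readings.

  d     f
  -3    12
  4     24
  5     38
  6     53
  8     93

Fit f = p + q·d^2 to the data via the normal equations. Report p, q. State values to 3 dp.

Sums needed: Σ1 = 5, Σd^2 = 150, Σd^2·d^2 = 6354.
For Xᵀf: Σf = 220, Σd^2·f = 9302.
XᵀX·[p, q]ᵀ = Xᵀf becomes [[5, 150]; [150, 6354]]·[p, q]ᵀ = [220, 9302]ᵀ.
Determinant 5·6354 − 150² = 9270.
p = (220·6354 − 150·9302)/9270 = 86/309; q = (5·9302 − 150·220)/9270 = 1351/927.

p = 0.278, q = 1.457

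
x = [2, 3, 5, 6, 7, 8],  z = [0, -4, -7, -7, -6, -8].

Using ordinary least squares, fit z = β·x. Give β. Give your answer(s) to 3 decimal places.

Entries of AᵀA: Σx·x = 187.
Right-hand side: Σx·z = -195.
β = (-195)/187 = -1.04278.

β = -1.043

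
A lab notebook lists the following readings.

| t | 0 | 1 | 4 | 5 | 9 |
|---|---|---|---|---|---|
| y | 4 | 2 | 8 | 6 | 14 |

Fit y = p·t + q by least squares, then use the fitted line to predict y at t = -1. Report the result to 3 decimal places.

ŷ = 1.055

Sums needed: Σt·t = 123, Σt = 19, Σ1 = 5.
Moment sums: Σt·y = 190, Σy = 34.
Normal equations: [[123, 19]; [19, 5]]·[p, q]ᵀ = [190, 34]ᵀ.
Determinant 123·5 − 19² = 254.
p = (190·5 − 19·34)/254 = 152/127; q = (123·34 − 19·190)/254 = 286/127.
At t = -1: ŷ = (152/127)·(-1) + (286/127)·(1) = 134/127.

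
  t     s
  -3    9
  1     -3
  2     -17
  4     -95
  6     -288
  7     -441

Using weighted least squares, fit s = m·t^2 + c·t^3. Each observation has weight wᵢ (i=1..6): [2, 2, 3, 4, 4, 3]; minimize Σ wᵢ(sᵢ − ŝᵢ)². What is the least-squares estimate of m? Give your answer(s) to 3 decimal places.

Compute the Gram sums: Σwᵢ·t^2·t^2 = 13623, Σwᵢ·t^2·t^3 = 85233, Σwᵢ·t^3·t^3 = 557607.
For XᵀWs: Σwᵢ·t^2·s = -112427, Σwᵢ·t^3·s = -727841.
Normal equations: [[13623, 85233]; [85233, 557607]]·[m, c]ᵀ = [-112427, -727841]ᵀ.
Eliminating c: 557607·(row 1) − 85233·(row 2) gives 331615872·m = 557607·(-112427) − 85233·(-727841) = -654010236, so m = -18166951/9211552.
Then c = ((-727841) − 85233·(-18166951/9211552))/557607 = -27740621/27634656.

m = -1.972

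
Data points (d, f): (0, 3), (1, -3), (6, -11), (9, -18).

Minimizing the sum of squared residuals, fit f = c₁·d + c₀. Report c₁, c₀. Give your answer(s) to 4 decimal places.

Entries of MᵀM: Σd·d = 118, Σd = 16, Σ1 = 4.
Right-hand side: Σd·f = -231, Σf = -29.
Normal equations: [[118, 16]; [16, 4]]·[c₁, c₀]ᵀ = [-231, -29]ᵀ.
det = 118·4 − 16² = 216.
c₁ = ((-231)·4 − 16·(-29))/216 = -115/54; c₀ = (118·(-29) − 16·(-231))/216 = 137/108.

c₁ = -2.1296, c₀ = 1.2685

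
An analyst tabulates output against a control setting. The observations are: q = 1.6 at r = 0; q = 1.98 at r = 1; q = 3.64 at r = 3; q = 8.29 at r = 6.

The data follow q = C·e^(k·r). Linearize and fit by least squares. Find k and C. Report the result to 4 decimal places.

With ln qᵢ as the transformed response and rᵢ as the regressor:
Σr = 10.0000, Σ(r)² = 46.0000, Σln q = 4.5601, Σr·ln q = 17.2493.
Normal system: [[46.0000, 10.0000]; [10.0000, 4]]·[k, ln C]ᵀ = [17.2493, 4.5601]ᵀ.
Slope k = (n·Σr·ln q − Σr·Σln q)/(n·Σ(r)² − (Σr)²) = (4·17.2493 − 10.0000·4.5601)/84.0000 = 0.27852; ln C = (Σln q − k·Σr)/n = 0.44372, so C = exp(0.44372) = 1.55850.

k = 0.2785, C = 1.5585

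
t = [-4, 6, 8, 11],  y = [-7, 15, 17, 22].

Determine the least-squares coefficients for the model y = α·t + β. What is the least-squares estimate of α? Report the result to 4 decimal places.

Compute the Gram sums: Σt·t = 237, Σt = 21, Σ1 = 4.
Moment sums: Σt·y = 496, Σy = 47.
So MᵀM·[α, β]ᵀ = Mᵀy: [[237, 21]; [21, 4]]·[α, β]ᵀ = [496, 47]ᵀ.
Determinant 237·4 − 21² = 507.
α = (496·4 − 21·47)/507 = 997/507; β = (237·47 − 21·496)/507 = 241/169.

α = 1.9665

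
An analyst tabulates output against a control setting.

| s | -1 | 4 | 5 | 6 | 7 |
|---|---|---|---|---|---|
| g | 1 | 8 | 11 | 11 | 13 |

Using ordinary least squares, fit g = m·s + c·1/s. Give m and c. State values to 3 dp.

m = 2.024, c = -2.806

Compute the Gram sums: Σs·s = 127, Σs·1/s = 5, Σ1/s·1/s = 202981/176400.
And Σs·g = 243, Σ1/s·g = 1447/210.
Normal equations: [[127, 5]; [5, 202981/176400]]·[m, c]ᵀ = [243, 1447/210]ᵀ.
Eliminating c: (202981/176400)·(row 1) − 5·(row 2) gives (21368587/176400)·m = (202981/176400)·243 − 5·(1447/210) = 14415661/58800, so m = 43246983/21368587.
Then c = ((1447/210) − 5·(43246983/21368587))/(202981/176400) = -59960040/21368587.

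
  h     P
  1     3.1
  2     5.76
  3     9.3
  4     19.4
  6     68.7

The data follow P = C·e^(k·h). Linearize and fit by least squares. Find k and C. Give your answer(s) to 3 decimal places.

k = 0.620, C = 1.611

With ln Pᵢ as the transformed response and hᵢ as the regressor:
Sums: Σh = 16.0000, Σ(h)² = 66.0000, Σln P = 12.3074, Σh·ln P = 48.5629.
Normal system: [[66.0000, 16.0000]; [16.0000, 5]]·[k, ln C]ᵀ = [48.5629, 12.3074]ᵀ.
Slope k = (n·Σh·ln P − Σh·Σln P)/(n·Σ(h)² − (Σh)²) = (5·48.5629 − 16.0000·12.3074)/74.0000 = 0.62022; ln C = (Σln P − k·Σh)/n = 0.47676, so C = exp(0.47676) = 1.61085.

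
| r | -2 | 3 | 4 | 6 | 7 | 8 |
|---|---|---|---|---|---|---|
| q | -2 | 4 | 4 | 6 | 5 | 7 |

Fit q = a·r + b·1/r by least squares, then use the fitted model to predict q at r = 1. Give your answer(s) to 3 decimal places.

Entries of XᵀX: Σr·r = 178, Σr·1/r = 6, Σ1/r·1/r = 13757/28224.
Moment sums: Σr·q = 159, Σ1/r·q = 995/168.
So XᵀX·[a, b]ᵀ = Xᵀq: [[178, 6]; [6, 13757/28224]]·[a, b]ᵀ = [159, 995/168]ᵀ.
Eliminating b: (13757/28224)·(row 1) − 6·(row 2) gives (716341/14112)·a = (13757/28224)·159 − 6·(995/168) = 394801/9408, so a = 1184403/1432682.
Then b = ((995/168) − 6·(1184403/1432682))/(13757/28224) = 1414392/716341.
At r = 1: q̂ = (1184403/1432682)·(1) + (1414392/716341)·(1) = 4013187/1432682.

q̂ = 2.801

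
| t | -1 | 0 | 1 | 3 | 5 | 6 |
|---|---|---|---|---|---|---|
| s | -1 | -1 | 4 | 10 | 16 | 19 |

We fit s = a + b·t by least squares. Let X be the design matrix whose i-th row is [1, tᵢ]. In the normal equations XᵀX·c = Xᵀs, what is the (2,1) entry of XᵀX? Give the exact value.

Row 2 ↔ basis t, column 1 ↔ basis 1, so (XᵀX)_{2,1} = Σᵢ t = (-1)·(1) + (0)·(1) + (1)·(1) + (3)·(1) + (5)·(1) + (6)·(1) = 14.

14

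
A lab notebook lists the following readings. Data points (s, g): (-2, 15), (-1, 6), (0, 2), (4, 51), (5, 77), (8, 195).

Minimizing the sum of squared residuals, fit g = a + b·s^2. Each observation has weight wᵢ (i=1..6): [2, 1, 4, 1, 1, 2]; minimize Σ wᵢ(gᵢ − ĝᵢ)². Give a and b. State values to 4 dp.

The normal system AᵀWA·[a, b]ᵀ = AᵀWg is [[11, 178]; [178, 9106]]·[a, b]ᵀ = [562, 27827]ᵀ.
det = 11·9106 − 178² = 68482.
a = (562·9106 − 178·27827)/68482 = 82183/34241; b = (11·27827 − 178·562)/68482 = 206061/68482.

a = 2.4001, b = 3.0090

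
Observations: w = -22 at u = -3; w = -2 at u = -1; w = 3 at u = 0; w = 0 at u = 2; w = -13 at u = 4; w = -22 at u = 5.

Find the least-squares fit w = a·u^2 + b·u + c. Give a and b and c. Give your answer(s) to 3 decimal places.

a = -1.584, b = 2.934, c = 1.766

Compute the Gram sums: Σu^2·u^2 = 979, Σu^2·u = 169, Σu^2 = 55, Σu·u = 55, Σu = 7, Σ1 = 6.
Right-hand side: Σu^2·w = -958, Σu·w = -94, Σw = -56.
Row-reducing yields a = -4455/2812, b = 223/76, c = 2483/1406.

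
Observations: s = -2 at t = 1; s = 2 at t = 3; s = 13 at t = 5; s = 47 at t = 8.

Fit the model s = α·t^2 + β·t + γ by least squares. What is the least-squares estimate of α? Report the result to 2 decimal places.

α = 1.05

Entries of MᵀM: Σt^2·t^2 = 4803, Σt^2·t = 665, Σt^2 = 99, Σt·t = 99, Σt = 17, Σ1 = 4.
Right-hand side: Σt^2·s = 3349, Σt·s = 445, Σs = 60.
Solving the 3×3 system (Gaussian elimination) gives α = 6909/6556, β = -16519/6556, γ = -613/1639.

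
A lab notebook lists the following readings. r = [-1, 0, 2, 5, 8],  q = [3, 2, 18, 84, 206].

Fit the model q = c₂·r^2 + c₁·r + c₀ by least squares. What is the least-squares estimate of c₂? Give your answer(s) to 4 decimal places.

From the data, Σr^2·r^2 = 4738, Σr^2·r = 644, Σr^2 = 94, Σr·r = 94, Σr = 14, Σ1 = 5.
For Aᵀq: Σr^2·q = 15359, Σr·q = 2101, Σq = 313.
Row-reducing yields c₂ = 14689/4942, c₁ = 1195/706, c₀ = 4897/2471.

c₂ = 2.9723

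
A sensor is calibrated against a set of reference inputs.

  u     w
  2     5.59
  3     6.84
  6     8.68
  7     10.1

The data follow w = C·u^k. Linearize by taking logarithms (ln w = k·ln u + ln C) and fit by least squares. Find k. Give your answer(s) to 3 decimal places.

k = 0.438

Linearized form: ln w = k·ln u + ln C. From the 4 transformed points,
AᵀA = [[8.6844, 5.5294]; [5.5294, 4]], rhs = [11.6773, 8.1173]ᵀ  (here Σln u = 5.5294, Σ(ln u)² = 8.6844, Σln w = 8.1173, Σln u·ln w = 11.6773).
Solving (det = 4.1629): k = 0.43841, ln C = 1.42329.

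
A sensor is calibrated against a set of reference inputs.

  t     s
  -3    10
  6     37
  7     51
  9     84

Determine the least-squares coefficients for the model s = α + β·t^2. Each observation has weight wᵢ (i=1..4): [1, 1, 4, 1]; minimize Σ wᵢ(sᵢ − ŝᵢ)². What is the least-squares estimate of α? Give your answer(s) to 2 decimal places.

From the data, Σwᵢ·1 = 7, Σwᵢ·t^2 = 322, Σwᵢ·t^2·t^2 = 17542.
For MᵀWs: Σwᵢ·s = 335, Σwᵢ·t^2·s = 18222.
So MᵀWM·[α, β]ᵀ = MᵀWs: [[7, 322]; [322, 17542]]·[α, β]ᵀ = [335, 18222]ᵀ.
Determinant 7·17542 − 322² = 19110.
α = (335·17542 − 322·18222)/19110 = 649/1365; β = (7·18222 − 322·335)/19110 = 1406/1365.

α = 0.48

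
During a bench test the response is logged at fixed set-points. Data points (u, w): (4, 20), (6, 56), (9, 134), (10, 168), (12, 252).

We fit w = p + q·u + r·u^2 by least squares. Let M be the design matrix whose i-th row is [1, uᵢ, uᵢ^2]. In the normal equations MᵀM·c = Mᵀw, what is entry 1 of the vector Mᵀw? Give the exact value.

Entry 1 ↔ basis 1, so (Mᵀw)_{1} = Σᵢ wᵢ = (1)·(20) + (1)·(56) + (1)·(134) + (1)·(168) + (1)·(252) = 630.

630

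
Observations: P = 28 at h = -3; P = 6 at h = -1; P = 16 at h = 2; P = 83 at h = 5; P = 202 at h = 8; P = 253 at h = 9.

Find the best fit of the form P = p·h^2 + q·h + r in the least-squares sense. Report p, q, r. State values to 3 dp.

p = 3.000, q = 0.787, r = 3.390

Normal-equation sums: Σh^2·h^2 = 11380, Σh^2·h = 1346, Σh^2 = 184, Σh·h = 184, Σh = 20, Σ1 = 6.
And Σh^2·P = 35818, Σh·P = 4250, ΣP = 588.
Normal equations: [[11380, 1346, 184]; [1346, 184, 20]; [184, 20, 6]]·[p, q, r]ᵀ = [35818, 4250, 588]ᵀ.
Row-reducing yields p = 102271/34095, q = 26821/34095, r = 38532/11365.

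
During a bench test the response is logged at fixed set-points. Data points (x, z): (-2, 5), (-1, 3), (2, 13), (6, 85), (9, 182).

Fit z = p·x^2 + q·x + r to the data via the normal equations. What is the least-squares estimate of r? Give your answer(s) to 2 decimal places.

r = 1.49

With design matrix M, MᵀM = [[7890, 944, 126]; [944, 126, 14]; [126, 14, 5]] and Mᵀz = [17877, 2161, 288]ᵀ.
Inverting the 3×3 Gram matrix, [p, q, r]ᵀ = [302311/149318, 271197/149318, 111564/74659]ᵀ.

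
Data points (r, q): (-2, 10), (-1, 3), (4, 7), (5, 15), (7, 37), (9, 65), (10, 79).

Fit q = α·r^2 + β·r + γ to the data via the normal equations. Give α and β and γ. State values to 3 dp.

α = 1.019, β = -2.178, γ = 0.636

The normal system MᵀM·[α, β, γ]ᵀ = Mᵀq is [[19860, 2252, 276]; [2252, 276, 32]; [276, 32, 7]]·[α, β, γ]ᵀ = [15508, 1714, 216]ᵀ.
Inverting the 3×3 Gram matrix, [α, β, γ]ᵀ = [163953/160888, -350491/160888, 25589/40222]ᵀ.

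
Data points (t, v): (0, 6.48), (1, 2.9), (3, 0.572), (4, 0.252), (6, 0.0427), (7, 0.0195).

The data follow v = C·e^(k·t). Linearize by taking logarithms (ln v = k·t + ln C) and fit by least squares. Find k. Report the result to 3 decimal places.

Linearized form: ln v = k·t + ln C. From the 6 transformed points,
Σt = 21.0000, Σ(t)² = 111.0000, Σln v = -6.0944, Σt·ln v = -52.6072.
Normal system: [[111.0000, 21.0000]; [21.0000, 6]]·[k, ln C]ᵀ = [-52.6072, -6.0944]ᵀ.
Solving (det = 225.0000): k = -0.83405, ln C = 1.90343.

k = -0.834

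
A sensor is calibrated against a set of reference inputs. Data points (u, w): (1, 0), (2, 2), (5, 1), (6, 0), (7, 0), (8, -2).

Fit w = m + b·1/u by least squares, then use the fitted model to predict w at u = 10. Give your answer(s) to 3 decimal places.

Compute the Gram sums: Σ1 = 6, Σ1/u = 1793/840, Σ1/u·1/u = 955249/705600.
For Mᵀw: Σw = 1, Σ1/u·w = 19/20.
MᵀM·[m, b]ᵀ = Mᵀw becomes [[6, 1793/840]; [1793/840, 955249/705600]]·[m, b]ᵀ = [1, 19/20]ᵀ.
Δ = 6·(955249/705600) − (1793/840)² = 503329/141120.
m = (1·(955249/705600) − (1793/840)·(19/20))/(503329/141120) = -95113/503329; b = (6·(19/20) − (1793/840)·1)/(503329/141120) = 503160/503329.
At u = 10: ŵ = (-95113/503329)·(1) + (503160/503329)·(1/10) = -44797/503329.

ŵ = -0.089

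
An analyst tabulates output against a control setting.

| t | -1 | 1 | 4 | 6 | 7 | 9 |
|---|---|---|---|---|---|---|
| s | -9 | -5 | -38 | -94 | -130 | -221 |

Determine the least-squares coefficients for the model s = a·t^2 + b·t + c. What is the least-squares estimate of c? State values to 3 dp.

c = -3.510

The normal system AᵀA·[a, b, c]ᵀ = Aᵀs is [[10516, 1352, 184]; [1352, 184, 26]; [184, 26, 6]]·[a, b, c]ᵀ = [-28277, -3611, -497]ᵀ.
Solving the 3×3 system (Gaussian elimination) gives a = -182315/59964, b = 48142/14991, c = -35081/9994.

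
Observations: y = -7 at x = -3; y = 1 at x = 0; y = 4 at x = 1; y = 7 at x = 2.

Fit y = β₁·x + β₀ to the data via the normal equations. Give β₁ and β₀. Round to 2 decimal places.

β₁ = 2.79, β₀ = 1.25

Compute the Gram sums: Σx·x = 14, Σx = 0, Σ1 = 4.
And Σx·y = 39, Σy = 5.
MᵀM·[β₁, β₀]ᵀ = Mᵀy becomes [[14, 0]; [0, 4]]·[β₁, β₀]ᵀ = [39, 5]ᵀ.
Δ = 14·4 − 0² = 56.
β₁ = (39·4 − 0·5)/56 = 39/14; β₀ = (14·5 − 0·39)/56 = 5/4.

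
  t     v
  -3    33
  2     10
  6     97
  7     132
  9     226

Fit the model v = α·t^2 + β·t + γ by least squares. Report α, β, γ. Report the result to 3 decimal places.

α = 2.972, β = -1.847, γ = 0.960

The normal equations are: 10355·α + 1269·β + 179·γ = 28603;  1269·α + 179·β + 21·γ = 3461;  179·α + 21·β + 5·γ = 498.
Row-reducing yields α = 42200/14199, β = -17487/9466, γ = 27257/28398.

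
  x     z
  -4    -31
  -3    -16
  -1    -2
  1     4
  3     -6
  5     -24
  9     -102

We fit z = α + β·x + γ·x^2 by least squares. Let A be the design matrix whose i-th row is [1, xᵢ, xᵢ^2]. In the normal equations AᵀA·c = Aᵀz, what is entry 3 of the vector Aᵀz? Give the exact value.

Entry 3 ↔ basis x^2, so (Aᵀz)_{3} = Σᵢ (x^2)·zᵢ = (16)·(-31) + (9)·(-16) + (1)·(-2) + (1)·(4) + (9)·(-6) + (25)·(-24) + (81)·(-102) = -9554.

-9554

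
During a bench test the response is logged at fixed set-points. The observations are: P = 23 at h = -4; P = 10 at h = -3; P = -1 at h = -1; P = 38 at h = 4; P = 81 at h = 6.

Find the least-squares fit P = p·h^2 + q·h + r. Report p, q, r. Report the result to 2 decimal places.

Setting ∂/∂p … = 0 gives: 1890·p + 188·q + 78·r = 3981;  188·p + 78·q + 2·r = 517;  78·p + 2·q + 5·r = 151.
Row-reducing yields p = 134715/68462, q = 131301/68462, r = -43261/34231.

p = 1.97, q = 1.92, r = -1.26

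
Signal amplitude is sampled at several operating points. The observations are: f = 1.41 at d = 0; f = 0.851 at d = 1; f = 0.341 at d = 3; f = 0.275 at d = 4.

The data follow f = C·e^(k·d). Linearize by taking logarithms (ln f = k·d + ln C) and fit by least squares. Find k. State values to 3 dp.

Let Y = ln f. Fitting Y = k·d + ln C by least squares:
Σd = 8.0000, Σ(d)² = 26.0000, Σln f = -2.1846, Σd·ln f = -8.5529.
Equations: 26.0000·k + 8.0000·ln C = -8.5529;  8.0000·k + 4·ln C = -2.1846.
Δ = 26.0000·4 − (8.0000)² = 40.0000; k = (-8.5529·4 − 8.0000·-2.1846)/40.0000 = -0.41837, ln C = (26.0000·-2.1846 − 8.0000·-8.5529)/40.0000 = 0.29058.

k = -0.418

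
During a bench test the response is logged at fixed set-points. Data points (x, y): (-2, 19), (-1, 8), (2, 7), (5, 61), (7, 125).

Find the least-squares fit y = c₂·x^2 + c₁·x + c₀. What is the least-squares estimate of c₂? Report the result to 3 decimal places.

c₂ = 2.940

The normal system MᵀM·[c₂, c₁, c₀]ᵀ = Mᵀy is [[3059, 467, 83]; [467, 83, 11]; [83, 11, 5]]·[c₂, c₁, c₀]ᵀ = [7762, 1148, 220]ᵀ.
Inverting the 3×3 Gram matrix, [c₂, c₁, c₀]ᵀ = [7337/2496, -7301/2496, 341/208]ᵀ.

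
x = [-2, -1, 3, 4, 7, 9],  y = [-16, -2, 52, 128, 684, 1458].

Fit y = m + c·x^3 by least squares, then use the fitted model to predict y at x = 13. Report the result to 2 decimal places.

ŷ = 4393.47

Entries of MᵀM: Σ1 = 6, Σx^3 = 1154, Σx^3·x^3 = 653980.
For Mᵀy: Σy = 2304, Σx^3·y = 1307220.
Eliminating c: 653980·(row 1) − 1154·(row 2) gives 2592164·m = 653980·2304 − 1154·1307220 = -1761960, so m = -440490/648041.
Then c = (1307220 − 1154·(-440490/648041))/653980 = 1296126/648041.
At x = 13: ŷ = (-440490/648041)·(1) + (1296126/648041)·(2197) = 2847148332/648041.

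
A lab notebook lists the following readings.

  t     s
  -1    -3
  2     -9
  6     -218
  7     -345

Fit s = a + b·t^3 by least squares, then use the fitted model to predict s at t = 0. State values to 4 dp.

ŝ = -2.5044

With design matrix X, XᵀX = [[4, 566]; [566, 164370]] and Xᵀs = [-575, -165492]ᵀ.
det = 4·164370 − 566² = 337124.
a = ((-575)·164370 − 566·(-165492))/337124 = -422139/168562; b = (4·(-165492) − 566·(-575))/337124 = -168259/168562.
At t = 0: ŝ = (-422139/168562)·(1) + (-168259/168562)·(0) = -422139/168562.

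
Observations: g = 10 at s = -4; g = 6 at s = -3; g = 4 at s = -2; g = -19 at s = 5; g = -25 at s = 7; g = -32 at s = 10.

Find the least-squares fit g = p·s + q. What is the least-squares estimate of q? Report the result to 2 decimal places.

q = -2.71

With design matrix A, AᵀA = [[203, 13]; [13, 6]] and Aᵀg = [-656, -56]ᵀ.
det = 203·6 − 13² = 1049.
p = ((-656)·6 − 13·(-56))/1049 = -3208/1049; q = (203·(-56) − 13·(-656))/1049 = -2840/1049.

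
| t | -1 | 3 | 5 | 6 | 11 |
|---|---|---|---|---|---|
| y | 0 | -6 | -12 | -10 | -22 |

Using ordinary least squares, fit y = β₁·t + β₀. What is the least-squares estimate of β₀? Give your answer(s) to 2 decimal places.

The normal system MᵀM·[β₁, β₀]ᵀ = Mᵀy is [[192, 24]; [24, 5]]·[β₁, β₀]ᵀ = [-380, -50]ᵀ.
Eliminating β₀: 5·(row 1) − 24·(row 2) gives 384·β₁ = 5·(-380) − 24·(-50) = -700, so β₁ = -175/96.
Then β₀ = ((-50) − 24·(-175/96))/5 = -5/4.

β₀ = -1.25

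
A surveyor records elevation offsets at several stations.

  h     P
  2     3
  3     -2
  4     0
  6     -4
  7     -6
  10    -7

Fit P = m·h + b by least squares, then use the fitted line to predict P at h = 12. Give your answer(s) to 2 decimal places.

P̂ = -10.46

With design matrix M, MᵀM = [[214, 32]; [32, 6]] and MᵀP = [-136, -16]ᵀ.
Eliminating b: 6·(row 1) − 32·(row 2) gives 260·m = 6·(-136) − 32·(-16) = -304, so m = -76/65.
Then b = ((-16) − 32·(-76/65))/6 = 232/65.
At h = 12: P̂ = (-76/65)·(12) + (232/65)·(1) = -136/13.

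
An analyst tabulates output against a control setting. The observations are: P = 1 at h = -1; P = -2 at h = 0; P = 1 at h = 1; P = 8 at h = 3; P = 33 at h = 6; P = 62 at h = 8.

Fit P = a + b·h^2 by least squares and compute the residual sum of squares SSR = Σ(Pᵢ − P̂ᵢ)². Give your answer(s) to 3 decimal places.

SSR = 4.583

Setting ∂/∂a … = 0 gives: 6·a + 111·b = 103;  111·a + 5475·b = 5230.
det = 6·5475 − 111² = 20529.
a = (103·5475 − 111·5230)/20529 = -1845/2281; b = (6·5230 − 111·103)/20529 = 6649/6843.
Residuals: 5729/6843, -2717/2281, 5729/6843, 146/2281, -2670/2281, 4265/6843; SSR = 31364/6843.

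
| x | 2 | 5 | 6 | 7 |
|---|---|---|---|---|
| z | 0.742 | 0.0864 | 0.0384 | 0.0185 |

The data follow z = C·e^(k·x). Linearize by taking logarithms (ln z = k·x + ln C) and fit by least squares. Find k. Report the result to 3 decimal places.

Taking logs, ln z = k·x + ln C, so regress ln z on x.
Sums: Σx = 20.0000, Σ(x)² = 114.0000, Σln z = -9.9969, Σx·ln z = -60.3287.
Normal system: [[114.0000, 20.0000]; [20.0000, 4]]·[k, ln C]ᵀ = [-60.3287, -9.9969]ᵀ.
Solving (det = 56.0000): k = -0.73889, ln C = 1.19523.

k = -0.739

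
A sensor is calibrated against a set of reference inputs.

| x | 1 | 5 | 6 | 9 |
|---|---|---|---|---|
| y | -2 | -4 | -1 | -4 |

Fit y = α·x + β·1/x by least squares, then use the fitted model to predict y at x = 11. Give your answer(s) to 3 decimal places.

ŷ = -4.560

AᵀA·[α, β]ᵀ = Aᵀy reads: 143·α + 4·β = -64;  4·α + (8749/8100)·β = -307/90.
(Σx·x = 143, Σx·1/x = 4, Σ1/x·1/x = 8749/8100, Σx·y = -64, Σ1/x·y = -307/90.)
Eliminating β: (8749/8100)·(row 1) − 4·(row 2) gives (1121507/8100)·α = (8749/8100)·(-64) − 4·(-307/90) = -112354/2025, so α = -449416/1121507.
Then β = ((-307/90) − 4·(-449416/1121507))/(8749/8100) = -1877490/1121507.
At x = 11: ŷ = (-449416/1121507)·(11) + (-1877490/1121507)·(1/11) = -56256826/12336577.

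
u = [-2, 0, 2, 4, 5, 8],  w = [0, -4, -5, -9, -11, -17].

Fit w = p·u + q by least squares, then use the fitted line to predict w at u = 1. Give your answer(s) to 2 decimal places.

ŵ = -4.65

Forming AᵀA = [[113, 17]; [17, 6]] and Aᵀw = [-237, -46]ᵀ gives AᵀA·[p, q]ᵀ = Aᵀw.
Determinant 113·6 − 17² = 389.
p = ((-237)·6 − 17·(-46))/389 = -640/389; q = (113·(-46) − 17·(-237))/389 = -1169/389.
At u = 1: ŵ = (-640/389)·(1) + (-1169/389)·(1) = -1809/389.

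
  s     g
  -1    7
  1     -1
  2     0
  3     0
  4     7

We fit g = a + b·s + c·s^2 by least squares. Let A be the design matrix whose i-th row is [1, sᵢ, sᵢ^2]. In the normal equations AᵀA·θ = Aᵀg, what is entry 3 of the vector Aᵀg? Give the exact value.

Entry 3 ↔ basis s^2, so (Aᵀg)_{3} = Σᵢ (s^2)·gᵢ = (1)·(7) + (1)·(-1) + (4)·(0) + (9)·(0) + (16)·(7) = 118.

118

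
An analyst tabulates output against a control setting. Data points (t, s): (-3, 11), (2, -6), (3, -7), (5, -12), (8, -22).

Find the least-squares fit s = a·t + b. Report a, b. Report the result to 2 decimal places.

a = -2.94, b = 1.62

Setting ∂/∂a … = 0 gives: 111·a + 15·b = -302;  15·a + 5·b = -36.
(Σt·t = 111, Σt = 15, Σ1 = 5, Σt·s = -302, Σs = -36.)
Determinant 111·5 − 15² = 330.
a = ((-302)·5 − 15·(-36))/330 = -97/33; b = (111·(-36) − 15·(-302))/330 = 89/55.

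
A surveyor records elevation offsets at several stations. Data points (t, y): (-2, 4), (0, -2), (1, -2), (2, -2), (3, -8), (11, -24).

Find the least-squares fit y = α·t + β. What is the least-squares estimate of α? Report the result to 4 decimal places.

XᵀX·[α, β]ᵀ = Xᵀy reads: 139·α + 15·β = -302;  15·α + 6·β = -34.
det = 139·6 − 15² = 609.
α = ((-302)·6 − 15·(-34))/609 = -62/29; β = (139·(-34) − 15·(-302))/609 = -28/87.

α = -2.1379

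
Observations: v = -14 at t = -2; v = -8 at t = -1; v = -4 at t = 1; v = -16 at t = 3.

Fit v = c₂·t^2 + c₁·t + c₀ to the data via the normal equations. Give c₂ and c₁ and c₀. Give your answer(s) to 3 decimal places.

c₂ = -1.809, c₁ = 1.497, c₀ = -4.090

Compute the Gram sums: Σt^2·t^2 = 99, Σt^2·t = 19, Σt^2 = 15, Σt·t = 15, Σt = 1, Σ1 = 4.
Moment sums: Σt^2·v = -212, Σt·v = -16, Σv = -42.
Row-reducing yields c₂ = -360/199, c₁ = 298/199, c₀ = -814/199.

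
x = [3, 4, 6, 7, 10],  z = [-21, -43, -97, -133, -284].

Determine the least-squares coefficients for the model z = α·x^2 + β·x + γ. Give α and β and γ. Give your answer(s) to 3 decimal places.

Setting ∂/∂α … = 0 gives: 14034·α + 1650·β + 210·γ = -39286;  1650·α + 210·β + 30·γ = -4588;  210·α + 30·β + 5·γ = -578.
Solving the 3×3 system (Gaussian elimination) gives α = -25/8, β = 79/24, γ = -41/10.

α = -3.125, β = 3.292, γ = -4.100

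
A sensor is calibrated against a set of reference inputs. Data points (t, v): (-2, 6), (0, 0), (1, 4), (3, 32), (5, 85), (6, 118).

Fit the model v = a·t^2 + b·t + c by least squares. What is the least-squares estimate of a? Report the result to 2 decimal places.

Forming AᵀA = [[2019, 361, 75]; [361, 75, 13]; [75, 13, 6]] and Aᵀv = [6689, 1221, 245]ᵀ gives AᵀA·[a, b, c]ᵀ = Aᵀv.
Inverting the 3×3 Gram matrix, [a, b, c]ᵀ = [32843/11248, 26555/11248, -2195/2812]ᵀ.

a = 2.92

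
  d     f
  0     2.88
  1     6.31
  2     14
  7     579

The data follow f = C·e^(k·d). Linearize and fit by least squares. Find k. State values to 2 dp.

k = 0.76

Let Y = ln f. Fitting Y = k·d + ln C by least squares:
AᵀA = [[54.0000, 10.0000]; [10.0000, 4]], rhs = [51.6494, 11.9003]ᵀ  (here Σd = 10.0000, Σ(d)² = 54.0000, Σln f = 11.9003, Σd·ln f = 51.6494).
Δ = 54.0000·4 − (10.0000)² = 116.0000; k = (51.6494·4 − 10.0000·11.9003)/116.0000 = 0.75513, ln C = (54.0000·11.9003 − 10.0000·51.6494)/116.0000 = 1.08726.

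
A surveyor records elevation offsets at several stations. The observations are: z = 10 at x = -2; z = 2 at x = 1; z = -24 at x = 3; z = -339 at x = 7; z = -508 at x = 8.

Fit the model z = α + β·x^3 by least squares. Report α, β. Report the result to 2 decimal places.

The normal equations are: 5·α + 875·β = -859;  875·α + 380587·β = -377099.
Eliminating β: 380587·(row 1) − 875·(row 2) gives 1137310·α = 380587·(-859) − 875·(-377099) = 3037392, so α = 1518696/568655.
Then β = ((-377099) − 875·(1518696/568655))/380587 = -113387/113731.

α = 2.67, β = -1.00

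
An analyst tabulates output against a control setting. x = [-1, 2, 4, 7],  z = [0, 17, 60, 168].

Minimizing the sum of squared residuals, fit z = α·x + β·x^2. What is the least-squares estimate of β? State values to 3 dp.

β = 3.035

Compute the Gram sums: Σx·x = 70, Σx·x^2 = 414, Σx^2·x^2 = 2674.
Right-hand side: Σx·z = 1450, Σx^2·z = 9260.
MᵀM·[α, β]ᵀ = Mᵀz becomes [[70, 414]; [414, 2674]]·[α, β]ᵀ = [1450, 9260]ᵀ.
Eliminating β: 2674·(row 1) − 414·(row 2) gives 15784·α = 2674·1450 − 414·9260 = 43660, so α = 10915/3946.
Then β = (9260 − 414·(10915/3946))/2674 = 11975/3946.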